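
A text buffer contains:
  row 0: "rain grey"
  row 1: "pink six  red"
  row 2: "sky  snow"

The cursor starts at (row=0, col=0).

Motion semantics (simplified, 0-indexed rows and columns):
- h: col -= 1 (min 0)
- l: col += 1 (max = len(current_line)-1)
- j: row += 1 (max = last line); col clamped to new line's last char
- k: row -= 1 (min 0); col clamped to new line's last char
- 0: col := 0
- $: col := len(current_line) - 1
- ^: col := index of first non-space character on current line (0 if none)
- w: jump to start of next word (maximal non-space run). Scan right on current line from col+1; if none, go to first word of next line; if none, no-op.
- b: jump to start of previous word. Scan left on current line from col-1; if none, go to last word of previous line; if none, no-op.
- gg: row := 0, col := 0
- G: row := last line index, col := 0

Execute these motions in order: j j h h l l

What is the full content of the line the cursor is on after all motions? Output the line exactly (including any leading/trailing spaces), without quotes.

After 1 (j): row=1 col=0 char='p'
After 2 (j): row=2 col=0 char='s'
After 3 (h): row=2 col=0 char='s'
After 4 (h): row=2 col=0 char='s'
After 5 (l): row=2 col=1 char='k'
After 6 (l): row=2 col=2 char='y'

Answer: sky  snow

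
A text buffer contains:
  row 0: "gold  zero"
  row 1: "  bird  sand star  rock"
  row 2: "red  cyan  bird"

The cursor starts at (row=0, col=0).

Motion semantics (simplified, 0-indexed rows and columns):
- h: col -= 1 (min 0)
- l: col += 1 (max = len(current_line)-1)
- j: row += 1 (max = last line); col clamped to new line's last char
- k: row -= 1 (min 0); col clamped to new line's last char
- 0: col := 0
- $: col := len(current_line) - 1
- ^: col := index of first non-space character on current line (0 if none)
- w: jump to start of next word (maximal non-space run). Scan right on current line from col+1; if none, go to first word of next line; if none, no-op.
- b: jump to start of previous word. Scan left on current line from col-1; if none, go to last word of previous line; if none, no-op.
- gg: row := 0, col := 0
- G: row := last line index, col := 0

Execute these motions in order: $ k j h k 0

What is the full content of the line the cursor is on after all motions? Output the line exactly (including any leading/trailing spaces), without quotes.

After 1 ($): row=0 col=9 char='o'
After 2 (k): row=0 col=9 char='o'
After 3 (j): row=1 col=9 char='a'
After 4 (h): row=1 col=8 char='s'
After 5 (k): row=0 col=8 char='r'
After 6 (0): row=0 col=0 char='g'

Answer: gold  zero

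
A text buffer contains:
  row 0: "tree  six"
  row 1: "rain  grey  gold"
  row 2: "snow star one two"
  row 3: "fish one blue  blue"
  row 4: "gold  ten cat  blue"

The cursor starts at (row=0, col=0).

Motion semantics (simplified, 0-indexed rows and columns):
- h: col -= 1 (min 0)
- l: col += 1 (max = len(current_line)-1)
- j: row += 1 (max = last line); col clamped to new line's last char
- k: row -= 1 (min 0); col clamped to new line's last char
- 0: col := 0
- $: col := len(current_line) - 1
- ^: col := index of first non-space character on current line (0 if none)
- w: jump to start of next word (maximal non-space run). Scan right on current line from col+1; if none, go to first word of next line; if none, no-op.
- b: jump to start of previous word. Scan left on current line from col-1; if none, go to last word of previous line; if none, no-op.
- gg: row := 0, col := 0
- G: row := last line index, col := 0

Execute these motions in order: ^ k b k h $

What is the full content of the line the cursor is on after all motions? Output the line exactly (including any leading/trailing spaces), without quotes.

After 1 (^): row=0 col=0 char='t'
After 2 (k): row=0 col=0 char='t'
After 3 (b): row=0 col=0 char='t'
After 4 (k): row=0 col=0 char='t'
After 5 (h): row=0 col=0 char='t'
After 6 ($): row=0 col=8 char='x'

Answer: tree  six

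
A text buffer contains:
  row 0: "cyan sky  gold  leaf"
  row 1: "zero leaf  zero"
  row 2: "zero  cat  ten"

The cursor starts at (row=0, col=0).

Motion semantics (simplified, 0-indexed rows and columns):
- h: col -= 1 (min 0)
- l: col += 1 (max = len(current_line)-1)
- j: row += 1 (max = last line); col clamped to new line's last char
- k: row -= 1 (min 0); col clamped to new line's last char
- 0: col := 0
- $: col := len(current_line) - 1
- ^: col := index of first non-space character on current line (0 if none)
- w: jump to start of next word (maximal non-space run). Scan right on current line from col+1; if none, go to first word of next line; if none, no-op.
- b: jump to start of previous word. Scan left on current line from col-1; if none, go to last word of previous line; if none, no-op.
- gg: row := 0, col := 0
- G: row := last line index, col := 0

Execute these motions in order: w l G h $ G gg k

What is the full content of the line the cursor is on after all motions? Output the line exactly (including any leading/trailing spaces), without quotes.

Answer: cyan sky  gold  leaf

Derivation:
After 1 (w): row=0 col=5 char='s'
After 2 (l): row=0 col=6 char='k'
After 3 (G): row=2 col=0 char='z'
After 4 (h): row=2 col=0 char='z'
After 5 ($): row=2 col=13 char='n'
After 6 (G): row=2 col=0 char='z'
After 7 (gg): row=0 col=0 char='c'
After 8 (k): row=0 col=0 char='c'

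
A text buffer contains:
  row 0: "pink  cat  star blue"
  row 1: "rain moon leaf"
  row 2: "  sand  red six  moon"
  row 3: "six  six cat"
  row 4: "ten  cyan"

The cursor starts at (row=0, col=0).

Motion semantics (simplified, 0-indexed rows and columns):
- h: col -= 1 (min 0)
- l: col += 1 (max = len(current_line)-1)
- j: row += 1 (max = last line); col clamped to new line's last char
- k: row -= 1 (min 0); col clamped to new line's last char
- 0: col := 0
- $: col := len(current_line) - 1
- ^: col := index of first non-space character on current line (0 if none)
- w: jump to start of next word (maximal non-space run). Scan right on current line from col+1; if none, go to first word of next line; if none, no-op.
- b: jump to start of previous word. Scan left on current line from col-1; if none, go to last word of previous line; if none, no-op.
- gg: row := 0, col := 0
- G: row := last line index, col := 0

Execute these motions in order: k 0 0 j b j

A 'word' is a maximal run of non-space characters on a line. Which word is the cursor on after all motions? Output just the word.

After 1 (k): row=0 col=0 char='p'
After 2 (0): row=0 col=0 char='p'
After 3 (0): row=0 col=0 char='p'
After 4 (j): row=1 col=0 char='r'
After 5 (b): row=0 col=16 char='b'
After 6 (j): row=1 col=13 char='f'

Answer: leaf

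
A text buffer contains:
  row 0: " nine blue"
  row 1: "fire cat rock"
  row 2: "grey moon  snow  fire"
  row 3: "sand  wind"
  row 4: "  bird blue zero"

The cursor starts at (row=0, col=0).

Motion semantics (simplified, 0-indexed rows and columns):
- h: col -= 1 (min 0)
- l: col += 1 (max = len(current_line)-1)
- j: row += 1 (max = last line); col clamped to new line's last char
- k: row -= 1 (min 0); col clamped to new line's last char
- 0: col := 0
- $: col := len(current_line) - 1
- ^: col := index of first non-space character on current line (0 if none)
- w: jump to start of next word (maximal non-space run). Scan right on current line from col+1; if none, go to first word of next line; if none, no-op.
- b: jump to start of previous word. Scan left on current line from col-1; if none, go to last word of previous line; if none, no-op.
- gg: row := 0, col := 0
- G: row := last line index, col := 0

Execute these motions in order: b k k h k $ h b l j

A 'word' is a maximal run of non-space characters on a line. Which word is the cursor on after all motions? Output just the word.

Answer: cat

Derivation:
After 1 (b): row=0 col=0 char='_'
After 2 (k): row=0 col=0 char='_'
After 3 (k): row=0 col=0 char='_'
After 4 (h): row=0 col=0 char='_'
After 5 (k): row=0 col=0 char='_'
After 6 ($): row=0 col=9 char='e'
After 7 (h): row=0 col=8 char='u'
After 8 (b): row=0 col=6 char='b'
After 9 (l): row=0 col=7 char='l'
After 10 (j): row=1 col=7 char='t'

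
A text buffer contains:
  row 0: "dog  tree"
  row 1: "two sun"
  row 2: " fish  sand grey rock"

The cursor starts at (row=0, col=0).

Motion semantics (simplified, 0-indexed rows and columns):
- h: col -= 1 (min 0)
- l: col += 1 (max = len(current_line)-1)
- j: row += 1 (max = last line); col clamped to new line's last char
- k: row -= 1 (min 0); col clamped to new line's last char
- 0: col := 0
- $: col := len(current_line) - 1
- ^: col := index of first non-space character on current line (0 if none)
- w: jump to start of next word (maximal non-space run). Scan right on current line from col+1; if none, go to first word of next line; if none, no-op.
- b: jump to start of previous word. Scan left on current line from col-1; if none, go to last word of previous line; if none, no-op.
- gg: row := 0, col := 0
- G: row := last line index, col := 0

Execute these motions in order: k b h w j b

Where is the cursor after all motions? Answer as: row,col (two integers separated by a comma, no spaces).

After 1 (k): row=0 col=0 char='d'
After 2 (b): row=0 col=0 char='d'
After 3 (h): row=0 col=0 char='d'
After 4 (w): row=0 col=5 char='t'
After 5 (j): row=1 col=5 char='u'
After 6 (b): row=1 col=4 char='s'

Answer: 1,4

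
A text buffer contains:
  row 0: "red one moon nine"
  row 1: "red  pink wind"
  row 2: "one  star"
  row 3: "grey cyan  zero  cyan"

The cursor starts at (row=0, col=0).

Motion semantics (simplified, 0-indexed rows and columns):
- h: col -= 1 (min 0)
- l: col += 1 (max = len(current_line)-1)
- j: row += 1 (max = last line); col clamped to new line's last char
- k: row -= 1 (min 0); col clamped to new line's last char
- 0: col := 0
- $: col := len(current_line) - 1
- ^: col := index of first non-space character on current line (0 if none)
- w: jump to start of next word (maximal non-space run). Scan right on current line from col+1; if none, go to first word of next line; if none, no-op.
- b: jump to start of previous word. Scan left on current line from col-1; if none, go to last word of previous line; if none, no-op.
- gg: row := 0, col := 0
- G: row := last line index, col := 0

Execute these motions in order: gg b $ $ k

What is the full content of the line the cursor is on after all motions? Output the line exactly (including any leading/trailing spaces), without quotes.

After 1 (gg): row=0 col=0 char='r'
After 2 (b): row=0 col=0 char='r'
After 3 ($): row=0 col=16 char='e'
After 4 ($): row=0 col=16 char='e'
After 5 (k): row=0 col=16 char='e'

Answer: red one moon nine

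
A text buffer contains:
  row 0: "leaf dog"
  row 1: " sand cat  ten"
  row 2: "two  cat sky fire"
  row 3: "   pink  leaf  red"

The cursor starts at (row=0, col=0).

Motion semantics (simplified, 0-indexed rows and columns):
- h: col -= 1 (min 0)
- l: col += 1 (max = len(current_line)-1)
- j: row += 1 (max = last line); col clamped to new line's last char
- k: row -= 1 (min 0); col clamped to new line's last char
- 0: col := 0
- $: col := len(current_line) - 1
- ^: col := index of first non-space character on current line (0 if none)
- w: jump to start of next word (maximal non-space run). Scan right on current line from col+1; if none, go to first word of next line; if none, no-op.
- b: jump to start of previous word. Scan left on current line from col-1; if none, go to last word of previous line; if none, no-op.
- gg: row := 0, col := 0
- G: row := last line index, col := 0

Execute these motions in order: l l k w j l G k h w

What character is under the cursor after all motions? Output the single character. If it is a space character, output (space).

After 1 (l): row=0 col=1 char='e'
After 2 (l): row=0 col=2 char='a'
After 3 (k): row=0 col=2 char='a'
After 4 (w): row=0 col=5 char='d'
After 5 (j): row=1 col=5 char='_'
After 6 (l): row=1 col=6 char='c'
After 7 (G): row=3 col=0 char='_'
After 8 (k): row=2 col=0 char='t'
After 9 (h): row=2 col=0 char='t'
After 10 (w): row=2 col=5 char='c'

Answer: c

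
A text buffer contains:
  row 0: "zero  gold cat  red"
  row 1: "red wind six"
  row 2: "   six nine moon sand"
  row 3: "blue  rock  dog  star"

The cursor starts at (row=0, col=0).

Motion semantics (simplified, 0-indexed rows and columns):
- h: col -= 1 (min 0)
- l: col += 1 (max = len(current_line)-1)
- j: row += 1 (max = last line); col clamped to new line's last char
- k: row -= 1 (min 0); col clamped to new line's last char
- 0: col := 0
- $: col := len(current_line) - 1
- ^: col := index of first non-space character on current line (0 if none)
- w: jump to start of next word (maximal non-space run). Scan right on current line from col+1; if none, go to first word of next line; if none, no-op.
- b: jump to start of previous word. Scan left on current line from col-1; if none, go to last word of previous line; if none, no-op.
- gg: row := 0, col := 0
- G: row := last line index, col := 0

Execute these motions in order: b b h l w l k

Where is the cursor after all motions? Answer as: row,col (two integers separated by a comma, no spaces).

After 1 (b): row=0 col=0 char='z'
After 2 (b): row=0 col=0 char='z'
After 3 (h): row=0 col=0 char='z'
After 4 (l): row=0 col=1 char='e'
After 5 (w): row=0 col=6 char='g'
After 6 (l): row=0 col=7 char='o'
After 7 (k): row=0 col=7 char='o'

Answer: 0,7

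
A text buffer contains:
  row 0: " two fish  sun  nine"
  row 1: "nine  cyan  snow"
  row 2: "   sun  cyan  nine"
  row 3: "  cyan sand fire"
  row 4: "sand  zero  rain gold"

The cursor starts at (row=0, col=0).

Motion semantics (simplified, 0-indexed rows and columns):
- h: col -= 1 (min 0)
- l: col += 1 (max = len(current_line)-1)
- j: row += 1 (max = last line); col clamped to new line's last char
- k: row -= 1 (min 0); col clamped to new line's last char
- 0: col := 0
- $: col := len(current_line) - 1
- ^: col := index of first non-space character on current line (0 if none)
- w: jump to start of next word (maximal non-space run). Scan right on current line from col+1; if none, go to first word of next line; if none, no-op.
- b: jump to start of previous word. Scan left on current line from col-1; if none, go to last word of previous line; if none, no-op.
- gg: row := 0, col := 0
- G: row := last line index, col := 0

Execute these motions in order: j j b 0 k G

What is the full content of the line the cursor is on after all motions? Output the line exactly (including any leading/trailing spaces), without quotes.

After 1 (j): row=1 col=0 char='n'
After 2 (j): row=2 col=0 char='_'
After 3 (b): row=1 col=12 char='s'
After 4 (0): row=1 col=0 char='n'
After 5 (k): row=0 col=0 char='_'
After 6 (G): row=4 col=0 char='s'

Answer: sand  zero  rain gold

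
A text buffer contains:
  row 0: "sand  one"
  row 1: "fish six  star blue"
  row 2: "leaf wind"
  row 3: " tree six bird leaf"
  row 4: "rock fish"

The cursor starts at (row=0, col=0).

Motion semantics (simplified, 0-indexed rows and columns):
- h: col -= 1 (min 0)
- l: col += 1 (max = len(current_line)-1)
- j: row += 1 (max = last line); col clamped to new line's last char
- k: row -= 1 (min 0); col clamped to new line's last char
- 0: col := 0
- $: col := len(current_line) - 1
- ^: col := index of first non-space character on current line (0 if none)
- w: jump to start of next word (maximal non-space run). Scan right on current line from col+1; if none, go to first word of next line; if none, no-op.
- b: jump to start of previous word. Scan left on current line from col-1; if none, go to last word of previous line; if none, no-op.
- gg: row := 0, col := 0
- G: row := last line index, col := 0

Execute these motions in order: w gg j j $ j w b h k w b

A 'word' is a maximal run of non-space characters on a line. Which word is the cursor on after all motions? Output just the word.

After 1 (w): row=0 col=6 char='o'
After 2 (gg): row=0 col=0 char='s'
After 3 (j): row=1 col=0 char='f'
After 4 (j): row=2 col=0 char='l'
After 5 ($): row=2 col=8 char='d'
After 6 (j): row=3 col=8 char='x'
After 7 (w): row=3 col=10 char='b'
After 8 (b): row=3 col=6 char='s'
After 9 (h): row=3 col=5 char='_'
After 10 (k): row=2 col=5 char='w'
After 11 (w): row=3 col=1 char='t'
After 12 (b): row=2 col=5 char='w'

Answer: wind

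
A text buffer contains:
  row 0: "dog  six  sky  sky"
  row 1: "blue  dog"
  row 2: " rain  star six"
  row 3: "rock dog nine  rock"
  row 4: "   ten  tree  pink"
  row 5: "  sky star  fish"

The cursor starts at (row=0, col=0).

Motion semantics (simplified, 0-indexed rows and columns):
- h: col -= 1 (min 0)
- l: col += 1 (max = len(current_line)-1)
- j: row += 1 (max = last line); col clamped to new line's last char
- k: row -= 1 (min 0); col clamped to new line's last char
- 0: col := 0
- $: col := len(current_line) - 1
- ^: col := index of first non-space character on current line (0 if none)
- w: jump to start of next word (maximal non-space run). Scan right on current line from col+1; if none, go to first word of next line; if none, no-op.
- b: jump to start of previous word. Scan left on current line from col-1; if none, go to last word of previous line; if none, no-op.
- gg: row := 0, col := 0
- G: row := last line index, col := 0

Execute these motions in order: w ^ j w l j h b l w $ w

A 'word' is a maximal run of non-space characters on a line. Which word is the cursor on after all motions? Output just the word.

After 1 (w): row=0 col=5 char='s'
After 2 (^): row=0 col=0 char='d'
After 3 (j): row=1 col=0 char='b'
After 4 (w): row=1 col=6 char='d'
After 5 (l): row=1 col=7 char='o'
After 6 (j): row=2 col=7 char='s'
After 7 (h): row=2 col=6 char='_'
After 8 (b): row=2 col=1 char='r'
After 9 (l): row=2 col=2 char='a'
After 10 (w): row=2 col=7 char='s'
After 11 ($): row=2 col=14 char='x'
After 12 (w): row=3 col=0 char='r'

Answer: rock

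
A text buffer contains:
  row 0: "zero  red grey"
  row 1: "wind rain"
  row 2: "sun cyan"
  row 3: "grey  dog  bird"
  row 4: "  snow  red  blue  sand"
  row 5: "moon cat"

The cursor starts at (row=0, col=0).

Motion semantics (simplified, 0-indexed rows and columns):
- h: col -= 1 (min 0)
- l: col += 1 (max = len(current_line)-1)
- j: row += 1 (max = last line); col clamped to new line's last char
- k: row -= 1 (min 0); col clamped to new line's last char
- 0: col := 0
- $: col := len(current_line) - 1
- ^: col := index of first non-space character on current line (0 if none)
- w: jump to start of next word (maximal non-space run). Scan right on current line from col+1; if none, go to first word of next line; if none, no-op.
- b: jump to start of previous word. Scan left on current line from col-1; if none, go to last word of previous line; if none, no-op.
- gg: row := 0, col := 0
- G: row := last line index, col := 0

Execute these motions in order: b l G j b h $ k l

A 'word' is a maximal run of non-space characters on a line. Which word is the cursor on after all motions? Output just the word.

Answer: bird

Derivation:
After 1 (b): row=0 col=0 char='z'
After 2 (l): row=0 col=1 char='e'
After 3 (G): row=5 col=0 char='m'
After 4 (j): row=5 col=0 char='m'
After 5 (b): row=4 col=19 char='s'
After 6 (h): row=4 col=18 char='_'
After 7 ($): row=4 col=22 char='d'
After 8 (k): row=3 col=14 char='d'
After 9 (l): row=3 col=14 char='d'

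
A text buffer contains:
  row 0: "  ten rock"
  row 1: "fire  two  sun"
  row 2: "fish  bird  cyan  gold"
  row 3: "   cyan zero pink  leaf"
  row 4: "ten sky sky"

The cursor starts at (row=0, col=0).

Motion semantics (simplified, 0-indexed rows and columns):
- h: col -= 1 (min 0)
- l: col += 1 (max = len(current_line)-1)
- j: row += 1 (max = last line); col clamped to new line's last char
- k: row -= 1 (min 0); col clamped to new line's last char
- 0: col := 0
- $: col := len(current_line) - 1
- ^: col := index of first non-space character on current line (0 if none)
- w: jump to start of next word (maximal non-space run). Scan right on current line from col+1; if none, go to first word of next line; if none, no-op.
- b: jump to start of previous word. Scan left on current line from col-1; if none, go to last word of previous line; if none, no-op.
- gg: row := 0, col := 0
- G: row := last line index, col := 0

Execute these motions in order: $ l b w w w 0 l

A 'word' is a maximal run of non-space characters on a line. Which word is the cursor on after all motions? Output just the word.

After 1 ($): row=0 col=9 char='k'
After 2 (l): row=0 col=9 char='k'
After 3 (b): row=0 col=6 char='r'
After 4 (w): row=1 col=0 char='f'
After 5 (w): row=1 col=6 char='t'
After 6 (w): row=1 col=11 char='s'
After 7 (0): row=1 col=0 char='f'
After 8 (l): row=1 col=1 char='i'

Answer: fire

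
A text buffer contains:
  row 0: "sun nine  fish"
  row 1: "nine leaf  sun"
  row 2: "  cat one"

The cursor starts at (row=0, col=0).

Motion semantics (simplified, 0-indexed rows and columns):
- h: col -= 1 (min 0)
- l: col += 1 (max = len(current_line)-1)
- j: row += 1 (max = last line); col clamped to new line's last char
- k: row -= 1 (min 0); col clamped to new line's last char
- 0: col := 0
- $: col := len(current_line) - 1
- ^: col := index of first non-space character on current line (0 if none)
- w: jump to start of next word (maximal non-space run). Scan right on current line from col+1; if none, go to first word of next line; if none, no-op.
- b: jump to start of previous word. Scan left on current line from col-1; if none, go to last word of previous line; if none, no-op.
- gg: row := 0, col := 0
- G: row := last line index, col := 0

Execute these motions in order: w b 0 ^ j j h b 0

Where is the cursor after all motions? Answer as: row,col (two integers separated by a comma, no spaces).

Answer: 1,0

Derivation:
After 1 (w): row=0 col=4 char='n'
After 2 (b): row=0 col=0 char='s'
After 3 (0): row=0 col=0 char='s'
After 4 (^): row=0 col=0 char='s'
After 5 (j): row=1 col=0 char='n'
After 6 (j): row=2 col=0 char='_'
After 7 (h): row=2 col=0 char='_'
After 8 (b): row=1 col=11 char='s'
After 9 (0): row=1 col=0 char='n'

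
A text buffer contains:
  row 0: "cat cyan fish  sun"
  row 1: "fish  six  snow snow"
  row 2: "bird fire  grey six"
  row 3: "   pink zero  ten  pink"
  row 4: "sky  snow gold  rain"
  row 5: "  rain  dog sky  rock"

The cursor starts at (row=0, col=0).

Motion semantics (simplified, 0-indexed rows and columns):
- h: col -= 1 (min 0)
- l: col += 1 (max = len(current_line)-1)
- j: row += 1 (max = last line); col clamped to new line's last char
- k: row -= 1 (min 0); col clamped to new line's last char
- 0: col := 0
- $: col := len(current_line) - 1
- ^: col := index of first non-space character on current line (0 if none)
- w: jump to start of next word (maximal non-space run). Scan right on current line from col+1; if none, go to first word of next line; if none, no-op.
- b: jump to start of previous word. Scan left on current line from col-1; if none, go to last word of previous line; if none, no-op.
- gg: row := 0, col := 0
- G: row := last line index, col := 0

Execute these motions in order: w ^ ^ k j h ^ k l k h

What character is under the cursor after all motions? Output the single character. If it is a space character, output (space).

Answer: c

Derivation:
After 1 (w): row=0 col=4 char='c'
After 2 (^): row=0 col=0 char='c'
After 3 (^): row=0 col=0 char='c'
After 4 (k): row=0 col=0 char='c'
After 5 (j): row=1 col=0 char='f'
After 6 (h): row=1 col=0 char='f'
After 7 (^): row=1 col=0 char='f'
After 8 (k): row=0 col=0 char='c'
After 9 (l): row=0 col=1 char='a'
After 10 (k): row=0 col=1 char='a'
After 11 (h): row=0 col=0 char='c'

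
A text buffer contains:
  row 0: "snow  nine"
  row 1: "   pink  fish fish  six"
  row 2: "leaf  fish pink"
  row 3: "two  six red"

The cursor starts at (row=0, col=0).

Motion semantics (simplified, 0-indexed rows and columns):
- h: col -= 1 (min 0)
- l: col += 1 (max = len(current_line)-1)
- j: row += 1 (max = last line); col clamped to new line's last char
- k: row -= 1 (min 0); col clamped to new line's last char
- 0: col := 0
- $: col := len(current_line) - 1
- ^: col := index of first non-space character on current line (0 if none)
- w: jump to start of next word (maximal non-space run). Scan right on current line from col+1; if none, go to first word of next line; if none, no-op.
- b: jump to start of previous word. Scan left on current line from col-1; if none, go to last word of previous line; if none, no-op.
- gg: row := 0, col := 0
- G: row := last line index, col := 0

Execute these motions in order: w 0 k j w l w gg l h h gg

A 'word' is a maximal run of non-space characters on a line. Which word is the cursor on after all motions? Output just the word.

Answer: snow

Derivation:
After 1 (w): row=0 col=6 char='n'
After 2 (0): row=0 col=0 char='s'
After 3 (k): row=0 col=0 char='s'
After 4 (j): row=1 col=0 char='_'
After 5 (w): row=1 col=3 char='p'
After 6 (l): row=1 col=4 char='i'
After 7 (w): row=1 col=9 char='f'
After 8 (gg): row=0 col=0 char='s'
After 9 (l): row=0 col=1 char='n'
After 10 (h): row=0 col=0 char='s'
After 11 (h): row=0 col=0 char='s'
After 12 (gg): row=0 col=0 char='s'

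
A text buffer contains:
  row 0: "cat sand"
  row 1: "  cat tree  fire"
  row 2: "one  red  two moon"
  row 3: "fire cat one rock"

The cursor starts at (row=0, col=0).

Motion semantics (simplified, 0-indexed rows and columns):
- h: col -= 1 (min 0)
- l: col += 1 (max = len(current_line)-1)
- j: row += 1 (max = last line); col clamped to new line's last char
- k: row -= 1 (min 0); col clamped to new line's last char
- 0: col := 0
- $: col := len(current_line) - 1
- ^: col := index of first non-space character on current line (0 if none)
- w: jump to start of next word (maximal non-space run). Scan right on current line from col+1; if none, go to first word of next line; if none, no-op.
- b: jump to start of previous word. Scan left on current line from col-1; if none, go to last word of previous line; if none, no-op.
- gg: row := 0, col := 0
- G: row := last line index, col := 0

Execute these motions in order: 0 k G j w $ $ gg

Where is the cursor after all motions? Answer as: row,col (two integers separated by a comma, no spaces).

After 1 (0): row=0 col=0 char='c'
After 2 (k): row=0 col=0 char='c'
After 3 (G): row=3 col=0 char='f'
After 4 (j): row=3 col=0 char='f'
After 5 (w): row=3 col=5 char='c'
After 6 ($): row=3 col=16 char='k'
After 7 ($): row=3 col=16 char='k'
After 8 (gg): row=0 col=0 char='c'

Answer: 0,0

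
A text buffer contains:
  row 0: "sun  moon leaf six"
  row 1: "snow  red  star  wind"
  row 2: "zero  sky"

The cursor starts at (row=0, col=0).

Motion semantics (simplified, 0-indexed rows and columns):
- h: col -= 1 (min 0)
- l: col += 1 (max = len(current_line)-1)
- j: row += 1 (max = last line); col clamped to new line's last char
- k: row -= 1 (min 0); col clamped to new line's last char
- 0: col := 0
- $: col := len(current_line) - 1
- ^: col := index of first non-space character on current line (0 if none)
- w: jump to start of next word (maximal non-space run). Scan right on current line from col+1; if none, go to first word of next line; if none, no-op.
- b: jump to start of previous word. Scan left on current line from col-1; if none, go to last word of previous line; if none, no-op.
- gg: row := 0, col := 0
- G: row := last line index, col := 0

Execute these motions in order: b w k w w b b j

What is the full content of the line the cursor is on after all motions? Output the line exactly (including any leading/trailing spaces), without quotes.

After 1 (b): row=0 col=0 char='s'
After 2 (w): row=0 col=5 char='m'
After 3 (k): row=0 col=5 char='m'
After 4 (w): row=0 col=10 char='l'
After 5 (w): row=0 col=15 char='s'
After 6 (b): row=0 col=10 char='l'
After 7 (b): row=0 col=5 char='m'
After 8 (j): row=1 col=5 char='_'

Answer: snow  red  star  wind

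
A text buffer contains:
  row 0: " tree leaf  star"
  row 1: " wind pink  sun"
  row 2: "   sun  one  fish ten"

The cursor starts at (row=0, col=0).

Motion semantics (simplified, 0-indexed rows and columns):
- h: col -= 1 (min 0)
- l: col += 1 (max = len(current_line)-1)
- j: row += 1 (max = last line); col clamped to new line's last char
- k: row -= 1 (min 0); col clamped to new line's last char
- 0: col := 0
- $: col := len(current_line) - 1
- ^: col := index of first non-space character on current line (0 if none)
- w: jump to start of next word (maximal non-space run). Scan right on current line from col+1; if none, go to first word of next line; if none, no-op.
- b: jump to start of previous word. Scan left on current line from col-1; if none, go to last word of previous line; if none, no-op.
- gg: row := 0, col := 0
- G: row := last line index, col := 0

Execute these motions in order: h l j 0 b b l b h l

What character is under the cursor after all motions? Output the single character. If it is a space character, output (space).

After 1 (h): row=0 col=0 char='_'
After 2 (l): row=0 col=1 char='t'
After 3 (j): row=1 col=1 char='w'
After 4 (0): row=1 col=0 char='_'
After 5 (b): row=0 col=12 char='s'
After 6 (b): row=0 col=6 char='l'
After 7 (l): row=0 col=7 char='e'
After 8 (b): row=0 col=6 char='l'
After 9 (h): row=0 col=5 char='_'
After 10 (l): row=0 col=6 char='l'

Answer: l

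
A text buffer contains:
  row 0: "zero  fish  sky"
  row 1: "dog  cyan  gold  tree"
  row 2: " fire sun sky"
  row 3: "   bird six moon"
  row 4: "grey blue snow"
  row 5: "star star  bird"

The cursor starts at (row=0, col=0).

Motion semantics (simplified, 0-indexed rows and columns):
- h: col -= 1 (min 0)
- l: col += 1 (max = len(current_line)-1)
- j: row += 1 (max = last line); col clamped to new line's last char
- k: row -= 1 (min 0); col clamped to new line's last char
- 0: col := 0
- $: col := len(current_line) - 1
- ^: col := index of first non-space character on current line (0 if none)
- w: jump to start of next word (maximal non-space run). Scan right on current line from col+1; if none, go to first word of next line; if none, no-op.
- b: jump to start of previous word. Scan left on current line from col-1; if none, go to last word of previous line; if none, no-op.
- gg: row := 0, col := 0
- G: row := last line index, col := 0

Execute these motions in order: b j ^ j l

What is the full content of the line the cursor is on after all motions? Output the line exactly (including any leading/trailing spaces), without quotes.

After 1 (b): row=0 col=0 char='z'
After 2 (j): row=1 col=0 char='d'
After 3 (^): row=1 col=0 char='d'
After 4 (j): row=2 col=0 char='_'
After 5 (l): row=2 col=1 char='f'

Answer:  fire sun sky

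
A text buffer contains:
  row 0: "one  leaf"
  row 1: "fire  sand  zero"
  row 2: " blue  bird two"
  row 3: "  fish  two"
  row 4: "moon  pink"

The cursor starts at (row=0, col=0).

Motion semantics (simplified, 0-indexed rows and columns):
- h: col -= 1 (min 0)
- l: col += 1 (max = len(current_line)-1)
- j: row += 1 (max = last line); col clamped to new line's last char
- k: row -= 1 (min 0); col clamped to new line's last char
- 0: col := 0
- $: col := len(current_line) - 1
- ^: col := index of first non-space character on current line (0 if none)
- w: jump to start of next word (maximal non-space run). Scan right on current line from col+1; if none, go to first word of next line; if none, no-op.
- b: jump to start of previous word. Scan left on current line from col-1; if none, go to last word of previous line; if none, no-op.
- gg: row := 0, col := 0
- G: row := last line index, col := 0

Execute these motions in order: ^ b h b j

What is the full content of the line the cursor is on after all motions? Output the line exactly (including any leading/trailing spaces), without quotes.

After 1 (^): row=0 col=0 char='o'
After 2 (b): row=0 col=0 char='o'
After 3 (h): row=0 col=0 char='o'
After 4 (b): row=0 col=0 char='o'
After 5 (j): row=1 col=0 char='f'

Answer: fire  sand  zero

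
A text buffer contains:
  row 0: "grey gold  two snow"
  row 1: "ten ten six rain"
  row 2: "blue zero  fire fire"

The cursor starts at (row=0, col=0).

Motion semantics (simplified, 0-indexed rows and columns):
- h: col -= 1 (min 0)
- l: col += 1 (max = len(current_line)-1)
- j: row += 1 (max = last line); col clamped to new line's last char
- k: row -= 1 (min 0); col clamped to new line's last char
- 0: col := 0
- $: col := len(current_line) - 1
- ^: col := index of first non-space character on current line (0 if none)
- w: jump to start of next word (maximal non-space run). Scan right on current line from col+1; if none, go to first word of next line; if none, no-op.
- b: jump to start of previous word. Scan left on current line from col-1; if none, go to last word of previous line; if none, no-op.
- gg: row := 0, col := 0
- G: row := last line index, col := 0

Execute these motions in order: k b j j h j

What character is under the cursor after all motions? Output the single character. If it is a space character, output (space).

Answer: b

Derivation:
After 1 (k): row=0 col=0 char='g'
After 2 (b): row=0 col=0 char='g'
After 3 (j): row=1 col=0 char='t'
After 4 (j): row=2 col=0 char='b'
After 5 (h): row=2 col=0 char='b'
After 6 (j): row=2 col=0 char='b'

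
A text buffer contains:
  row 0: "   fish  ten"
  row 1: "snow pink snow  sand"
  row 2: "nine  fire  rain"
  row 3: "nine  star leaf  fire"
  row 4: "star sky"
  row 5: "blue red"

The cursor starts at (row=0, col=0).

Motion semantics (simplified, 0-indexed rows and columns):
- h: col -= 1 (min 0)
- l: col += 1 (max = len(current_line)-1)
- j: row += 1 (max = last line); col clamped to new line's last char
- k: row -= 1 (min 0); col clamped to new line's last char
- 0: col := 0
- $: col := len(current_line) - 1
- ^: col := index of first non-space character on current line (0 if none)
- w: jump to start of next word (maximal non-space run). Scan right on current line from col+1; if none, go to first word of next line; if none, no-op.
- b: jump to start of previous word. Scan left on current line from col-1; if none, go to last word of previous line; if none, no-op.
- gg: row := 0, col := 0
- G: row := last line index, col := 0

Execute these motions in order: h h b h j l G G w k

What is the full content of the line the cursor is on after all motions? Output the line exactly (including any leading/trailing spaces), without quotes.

After 1 (h): row=0 col=0 char='_'
After 2 (h): row=0 col=0 char='_'
After 3 (b): row=0 col=0 char='_'
After 4 (h): row=0 col=0 char='_'
After 5 (j): row=1 col=0 char='s'
After 6 (l): row=1 col=1 char='n'
After 7 (G): row=5 col=0 char='b'
After 8 (G): row=5 col=0 char='b'
After 9 (w): row=5 col=5 char='r'
After 10 (k): row=4 col=5 char='s'

Answer: star sky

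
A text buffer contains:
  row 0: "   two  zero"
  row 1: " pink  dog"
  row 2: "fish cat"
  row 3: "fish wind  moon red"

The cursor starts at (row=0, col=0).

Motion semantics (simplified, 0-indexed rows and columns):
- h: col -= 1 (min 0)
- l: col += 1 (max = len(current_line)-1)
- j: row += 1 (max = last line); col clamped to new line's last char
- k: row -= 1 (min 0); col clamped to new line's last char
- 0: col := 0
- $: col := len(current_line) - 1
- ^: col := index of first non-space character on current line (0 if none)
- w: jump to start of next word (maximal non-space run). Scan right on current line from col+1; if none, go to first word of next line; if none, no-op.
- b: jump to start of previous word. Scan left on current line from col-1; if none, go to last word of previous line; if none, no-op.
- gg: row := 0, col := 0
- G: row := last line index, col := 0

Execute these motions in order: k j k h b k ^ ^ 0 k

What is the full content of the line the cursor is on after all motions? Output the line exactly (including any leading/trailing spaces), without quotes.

After 1 (k): row=0 col=0 char='_'
After 2 (j): row=1 col=0 char='_'
After 3 (k): row=0 col=0 char='_'
After 4 (h): row=0 col=0 char='_'
After 5 (b): row=0 col=0 char='_'
After 6 (k): row=0 col=0 char='_'
After 7 (^): row=0 col=3 char='t'
After 8 (^): row=0 col=3 char='t'
After 9 (0): row=0 col=0 char='_'
After 10 (k): row=0 col=0 char='_'

Answer:    two  zero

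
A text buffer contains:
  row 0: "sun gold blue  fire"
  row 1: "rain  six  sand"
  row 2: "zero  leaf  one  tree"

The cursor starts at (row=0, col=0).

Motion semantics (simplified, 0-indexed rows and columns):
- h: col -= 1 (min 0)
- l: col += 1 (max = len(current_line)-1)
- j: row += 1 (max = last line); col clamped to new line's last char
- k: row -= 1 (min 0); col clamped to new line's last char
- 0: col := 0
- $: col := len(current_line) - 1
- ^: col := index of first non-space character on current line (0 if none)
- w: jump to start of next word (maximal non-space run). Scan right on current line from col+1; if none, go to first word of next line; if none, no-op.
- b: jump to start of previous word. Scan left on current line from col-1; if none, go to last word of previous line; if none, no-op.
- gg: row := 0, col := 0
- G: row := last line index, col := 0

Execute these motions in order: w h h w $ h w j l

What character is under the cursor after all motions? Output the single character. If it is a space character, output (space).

Answer: e

Derivation:
After 1 (w): row=0 col=4 char='g'
After 2 (h): row=0 col=3 char='_'
After 3 (h): row=0 col=2 char='n'
After 4 (w): row=0 col=4 char='g'
After 5 ($): row=0 col=18 char='e'
After 6 (h): row=0 col=17 char='r'
After 7 (w): row=1 col=0 char='r'
After 8 (j): row=2 col=0 char='z'
After 9 (l): row=2 col=1 char='e'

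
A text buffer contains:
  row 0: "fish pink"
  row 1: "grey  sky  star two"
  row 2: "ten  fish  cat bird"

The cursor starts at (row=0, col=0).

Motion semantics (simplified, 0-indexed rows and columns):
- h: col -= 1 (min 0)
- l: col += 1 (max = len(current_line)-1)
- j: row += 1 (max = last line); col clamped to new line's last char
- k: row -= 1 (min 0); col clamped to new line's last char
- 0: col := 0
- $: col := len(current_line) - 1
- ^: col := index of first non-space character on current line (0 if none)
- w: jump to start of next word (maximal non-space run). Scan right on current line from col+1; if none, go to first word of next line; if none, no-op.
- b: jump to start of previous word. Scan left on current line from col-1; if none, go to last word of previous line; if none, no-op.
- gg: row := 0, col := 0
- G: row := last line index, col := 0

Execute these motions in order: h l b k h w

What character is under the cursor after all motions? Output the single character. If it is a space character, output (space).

Answer: p

Derivation:
After 1 (h): row=0 col=0 char='f'
After 2 (l): row=0 col=1 char='i'
After 3 (b): row=0 col=0 char='f'
After 4 (k): row=0 col=0 char='f'
After 5 (h): row=0 col=0 char='f'
After 6 (w): row=0 col=5 char='p'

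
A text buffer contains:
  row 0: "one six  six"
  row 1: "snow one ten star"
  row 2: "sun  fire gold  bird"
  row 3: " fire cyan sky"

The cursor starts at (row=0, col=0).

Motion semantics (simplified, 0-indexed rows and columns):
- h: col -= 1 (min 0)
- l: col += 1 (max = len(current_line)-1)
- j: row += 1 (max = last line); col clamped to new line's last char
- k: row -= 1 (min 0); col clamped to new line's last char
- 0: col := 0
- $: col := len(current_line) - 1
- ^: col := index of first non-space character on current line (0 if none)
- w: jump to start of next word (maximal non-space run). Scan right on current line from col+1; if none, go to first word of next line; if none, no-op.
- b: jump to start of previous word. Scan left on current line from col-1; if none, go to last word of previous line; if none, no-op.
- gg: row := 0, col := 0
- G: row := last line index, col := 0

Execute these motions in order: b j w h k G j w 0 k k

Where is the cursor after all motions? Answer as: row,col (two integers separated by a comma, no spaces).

After 1 (b): row=0 col=0 char='o'
After 2 (j): row=1 col=0 char='s'
After 3 (w): row=1 col=5 char='o'
After 4 (h): row=1 col=4 char='_'
After 5 (k): row=0 col=4 char='s'
After 6 (G): row=3 col=0 char='_'
After 7 (j): row=3 col=0 char='_'
After 8 (w): row=3 col=1 char='f'
After 9 (0): row=3 col=0 char='_'
After 10 (k): row=2 col=0 char='s'
After 11 (k): row=1 col=0 char='s'

Answer: 1,0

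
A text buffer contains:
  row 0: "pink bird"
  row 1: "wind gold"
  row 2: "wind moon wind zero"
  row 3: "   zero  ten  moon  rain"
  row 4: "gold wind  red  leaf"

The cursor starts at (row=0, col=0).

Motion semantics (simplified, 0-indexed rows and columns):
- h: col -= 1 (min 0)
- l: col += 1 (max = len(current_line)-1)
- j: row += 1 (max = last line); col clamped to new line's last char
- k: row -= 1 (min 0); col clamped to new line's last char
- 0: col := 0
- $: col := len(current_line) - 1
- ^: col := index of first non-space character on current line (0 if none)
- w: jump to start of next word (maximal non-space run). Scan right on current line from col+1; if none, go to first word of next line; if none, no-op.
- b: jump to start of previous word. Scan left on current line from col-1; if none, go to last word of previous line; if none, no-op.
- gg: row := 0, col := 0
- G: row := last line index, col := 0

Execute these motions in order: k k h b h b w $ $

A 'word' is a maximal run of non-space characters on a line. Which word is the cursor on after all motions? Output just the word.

Answer: bird

Derivation:
After 1 (k): row=0 col=0 char='p'
After 2 (k): row=0 col=0 char='p'
After 3 (h): row=0 col=0 char='p'
After 4 (b): row=0 col=0 char='p'
After 5 (h): row=0 col=0 char='p'
After 6 (b): row=0 col=0 char='p'
After 7 (w): row=0 col=5 char='b'
After 8 ($): row=0 col=8 char='d'
After 9 ($): row=0 col=8 char='d'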